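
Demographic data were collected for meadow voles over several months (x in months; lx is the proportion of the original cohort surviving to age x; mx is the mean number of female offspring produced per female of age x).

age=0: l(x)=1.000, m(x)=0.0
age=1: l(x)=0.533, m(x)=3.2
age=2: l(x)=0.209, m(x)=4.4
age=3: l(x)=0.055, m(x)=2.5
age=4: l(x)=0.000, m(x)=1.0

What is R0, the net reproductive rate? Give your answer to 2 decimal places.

2.76

lx·mx by age: 0, 1.7056, 0.9196, 0.1375, 0
R0 = Σ lx·mx = 2.7627 → 2.76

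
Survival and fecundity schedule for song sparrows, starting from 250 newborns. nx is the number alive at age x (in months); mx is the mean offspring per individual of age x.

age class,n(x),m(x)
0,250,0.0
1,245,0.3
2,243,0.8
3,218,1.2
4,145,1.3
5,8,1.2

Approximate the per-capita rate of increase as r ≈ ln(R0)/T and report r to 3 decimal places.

0.379

lx = nx/n0 = nx/250: 1, 0.98, 0.972, 0.872, 0.58, 0.032
R0 = Σ lx·mx = 0 + 0.294 + 0.7776 + 1.0464 + 0.754 + 0.0384 = 2.9104
Σ x·lx·mx = 8.1964; T = 8.1964/2.9104 = 2.81625…
r ≈ ln(R0)/T = ln(2.9104)/2.81625… = 0.37933… → 0.379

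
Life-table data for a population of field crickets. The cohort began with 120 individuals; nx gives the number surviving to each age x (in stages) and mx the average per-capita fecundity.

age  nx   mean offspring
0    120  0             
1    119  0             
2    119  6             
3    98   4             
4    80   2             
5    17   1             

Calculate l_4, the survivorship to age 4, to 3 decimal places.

l_4 = n_4/n_0 = 80/120 = 0.666667… → 0.667

0.667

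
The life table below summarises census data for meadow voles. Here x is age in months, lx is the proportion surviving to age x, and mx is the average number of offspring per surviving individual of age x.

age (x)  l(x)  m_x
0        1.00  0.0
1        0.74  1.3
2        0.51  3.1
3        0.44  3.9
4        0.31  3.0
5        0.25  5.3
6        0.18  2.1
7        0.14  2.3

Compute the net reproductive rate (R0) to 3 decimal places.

lx·mx by age: 0, 0.962, 1.581, 1.716, 0.93, 1.325, 0.378, 0.322
R0 = Σ lx·mx = 7.214 → 7.214

7.214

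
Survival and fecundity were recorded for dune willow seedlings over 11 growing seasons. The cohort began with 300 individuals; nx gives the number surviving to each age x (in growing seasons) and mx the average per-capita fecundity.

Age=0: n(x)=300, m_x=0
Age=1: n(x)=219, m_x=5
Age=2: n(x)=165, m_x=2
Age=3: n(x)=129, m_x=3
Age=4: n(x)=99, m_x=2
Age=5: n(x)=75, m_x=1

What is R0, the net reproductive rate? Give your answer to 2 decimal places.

6.95

lx = nx/n0 = nx/300: 1, 0.73, 0.55, 0.43, 0.33, 0.25
lx·mx by age: 0, 3.65, 1.1, 1.29, 0.66, 0.25
R0 = Σ lx·mx = 6.95 → 6.95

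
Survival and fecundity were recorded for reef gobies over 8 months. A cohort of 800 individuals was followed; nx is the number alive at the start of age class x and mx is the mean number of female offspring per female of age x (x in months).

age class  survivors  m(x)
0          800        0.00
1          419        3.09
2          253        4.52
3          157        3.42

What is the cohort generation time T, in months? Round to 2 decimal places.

1.75

lx = nx/n0 = nx/800: 1, 0.52375, 0.31625, 0.19625
lx·mx: 0, 1.618388…, 1.42945…, 0.671175… → R0 = 3.719013…
x·lx·mx: 0, 1.618388…, 2.8589…, 2.013525… → Σ = 6.490813…
T = 6.490813… / 3.719013… = 1.745305… → 1.75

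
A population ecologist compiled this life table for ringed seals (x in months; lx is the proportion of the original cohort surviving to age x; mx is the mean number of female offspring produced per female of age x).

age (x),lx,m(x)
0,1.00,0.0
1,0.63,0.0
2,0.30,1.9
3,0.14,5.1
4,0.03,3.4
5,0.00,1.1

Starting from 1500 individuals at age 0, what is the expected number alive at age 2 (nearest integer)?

450

Expected survivors = N0 · l_2 = 1500 × 0.30 = 450 → 450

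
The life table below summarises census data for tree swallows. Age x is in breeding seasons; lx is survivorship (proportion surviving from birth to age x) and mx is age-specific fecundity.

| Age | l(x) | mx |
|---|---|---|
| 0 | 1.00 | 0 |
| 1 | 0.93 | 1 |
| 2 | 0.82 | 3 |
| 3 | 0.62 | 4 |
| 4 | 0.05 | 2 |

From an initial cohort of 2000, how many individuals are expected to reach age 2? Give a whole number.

1640

Expected survivors = N0 · l_2 = 2000 × 0.82 = 1640 → 1640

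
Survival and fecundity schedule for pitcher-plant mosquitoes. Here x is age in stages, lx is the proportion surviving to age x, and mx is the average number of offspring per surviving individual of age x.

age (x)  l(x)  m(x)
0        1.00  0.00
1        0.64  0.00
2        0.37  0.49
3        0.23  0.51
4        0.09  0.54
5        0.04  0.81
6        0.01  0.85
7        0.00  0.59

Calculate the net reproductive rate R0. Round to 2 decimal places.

0.39

lx·mx by age: 0, 0, 0.1813, 0.1173, 0.0486, 0.0324, 0.0085, 0
R0 = Σ lx·mx = 0.3881 → 0.39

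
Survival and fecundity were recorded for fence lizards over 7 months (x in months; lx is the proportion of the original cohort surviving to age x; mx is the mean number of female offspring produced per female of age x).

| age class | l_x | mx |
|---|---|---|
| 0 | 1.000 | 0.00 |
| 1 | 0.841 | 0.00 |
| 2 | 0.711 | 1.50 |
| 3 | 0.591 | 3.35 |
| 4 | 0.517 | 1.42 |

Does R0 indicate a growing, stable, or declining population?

growing

R0 = Σ lx·mx = 0 + 0 + 1.0665 + 1.97985 + 0.73414 = 3.78049
R0 > 1, so the population is growing.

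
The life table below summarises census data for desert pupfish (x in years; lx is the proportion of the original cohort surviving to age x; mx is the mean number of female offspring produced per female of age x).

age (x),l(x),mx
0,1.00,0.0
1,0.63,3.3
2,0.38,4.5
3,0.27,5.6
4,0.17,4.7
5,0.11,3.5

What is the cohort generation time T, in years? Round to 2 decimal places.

2.34

lx·mx: 0, 2.079, 1.71, 1.512, 0.799, 0.385 → R0 = 6.485
x·lx·mx: 0, 2.079, 3.42, 4.536, 3.196, 1.925 → Σ = 15.156
T = 15.156 / 6.485 = 2.337086… → 2.34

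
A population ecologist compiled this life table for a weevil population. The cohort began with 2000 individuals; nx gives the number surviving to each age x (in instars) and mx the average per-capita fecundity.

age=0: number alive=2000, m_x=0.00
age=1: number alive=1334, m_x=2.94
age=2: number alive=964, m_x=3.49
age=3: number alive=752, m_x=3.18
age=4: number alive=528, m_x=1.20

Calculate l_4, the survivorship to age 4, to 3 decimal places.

l_4 = n_4/n_0 = 528/2000 = 0.264 → 0.264

0.264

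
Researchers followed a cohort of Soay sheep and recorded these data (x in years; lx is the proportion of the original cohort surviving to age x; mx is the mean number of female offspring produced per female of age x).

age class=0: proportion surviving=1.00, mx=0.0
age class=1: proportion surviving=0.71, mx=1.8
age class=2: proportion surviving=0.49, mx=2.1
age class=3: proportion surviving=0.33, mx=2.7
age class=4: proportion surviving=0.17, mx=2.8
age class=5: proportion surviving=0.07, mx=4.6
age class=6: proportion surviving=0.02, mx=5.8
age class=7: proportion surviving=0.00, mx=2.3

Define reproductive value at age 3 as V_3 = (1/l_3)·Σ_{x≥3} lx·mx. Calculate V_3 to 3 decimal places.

5.470

lx·mx for x ≥ 3: 0.891, 0.476, 0.322, 0.116, 0 → sum = 1.805
V_3 = 1.805 / l_3 = 1.805 / 0.33 = 5.469697… → 5.470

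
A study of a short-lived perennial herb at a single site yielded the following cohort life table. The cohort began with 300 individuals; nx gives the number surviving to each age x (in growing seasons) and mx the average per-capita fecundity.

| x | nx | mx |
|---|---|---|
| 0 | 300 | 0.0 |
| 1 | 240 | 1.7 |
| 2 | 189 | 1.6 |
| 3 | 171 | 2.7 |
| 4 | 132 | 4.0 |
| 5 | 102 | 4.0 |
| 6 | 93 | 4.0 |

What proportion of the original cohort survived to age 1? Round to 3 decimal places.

0.800

l_1 = n_1/n_0 = 240/300 = 0.8 → 0.800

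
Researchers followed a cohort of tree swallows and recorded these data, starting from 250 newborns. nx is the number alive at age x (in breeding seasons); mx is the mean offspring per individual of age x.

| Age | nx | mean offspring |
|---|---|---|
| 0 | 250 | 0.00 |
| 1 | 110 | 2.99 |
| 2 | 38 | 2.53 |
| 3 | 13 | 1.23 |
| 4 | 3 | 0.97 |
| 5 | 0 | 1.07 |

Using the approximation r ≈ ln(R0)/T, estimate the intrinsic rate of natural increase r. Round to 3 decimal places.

0.439

lx = nx/n0 = nx/250: 1, 0.44, 0.152, 0.052, 0.012, 0
R0 = Σ lx·mx = 0 + 1.3156 + 0.38456 + 0.06396 + 0.01164 + 0 = 1.77576
Σ x·lx·mx = 2.32316; T = 2.32316/1.77576 = 1.30826…
r ≈ ln(R0)/T = ln(1.77576)/1.30826… = 0.43892… → 0.439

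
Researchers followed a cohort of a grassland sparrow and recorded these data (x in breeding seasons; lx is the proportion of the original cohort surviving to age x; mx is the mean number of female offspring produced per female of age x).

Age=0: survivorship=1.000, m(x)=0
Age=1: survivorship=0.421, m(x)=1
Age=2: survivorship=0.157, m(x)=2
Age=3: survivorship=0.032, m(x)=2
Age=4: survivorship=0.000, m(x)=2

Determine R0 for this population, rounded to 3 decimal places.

lx·mx by age: 0, 0.421, 0.314, 0.064, 0
R0 = Σ lx·mx = 0.799 → 0.799

0.799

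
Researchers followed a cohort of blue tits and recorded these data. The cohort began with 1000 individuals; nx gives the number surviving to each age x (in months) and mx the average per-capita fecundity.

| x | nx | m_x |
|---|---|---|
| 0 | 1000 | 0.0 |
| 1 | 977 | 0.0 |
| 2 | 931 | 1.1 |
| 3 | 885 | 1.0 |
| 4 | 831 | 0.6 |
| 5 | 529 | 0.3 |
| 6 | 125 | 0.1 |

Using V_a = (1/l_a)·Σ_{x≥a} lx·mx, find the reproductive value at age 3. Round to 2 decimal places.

lx = nx/n0 = nx/1000: 1, 0.977, 0.931, 0.885, 0.831, 0.529, 0.125
lx·mx for x ≥ 3: 0.885, 0.4986, 0.1587, 0.0125 → sum = 1.5548
V_3 = 1.5548 / l_3 = 1.5548 / 0.885 = 1.756836… → 1.76

1.76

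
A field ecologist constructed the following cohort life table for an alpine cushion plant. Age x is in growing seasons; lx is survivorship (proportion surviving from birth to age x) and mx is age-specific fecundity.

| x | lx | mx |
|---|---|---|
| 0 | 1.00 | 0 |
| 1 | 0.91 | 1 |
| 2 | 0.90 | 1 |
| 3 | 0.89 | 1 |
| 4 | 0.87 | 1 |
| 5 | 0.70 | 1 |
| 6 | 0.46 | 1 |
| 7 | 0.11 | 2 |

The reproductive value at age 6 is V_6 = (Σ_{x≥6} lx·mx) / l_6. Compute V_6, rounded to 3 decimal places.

lx·mx for x ≥ 6: 0.46, 0.22 → sum = 0.68
V_6 = 0.68 / l_6 = 0.68 / 0.46 = 1.478261… → 1.478

1.478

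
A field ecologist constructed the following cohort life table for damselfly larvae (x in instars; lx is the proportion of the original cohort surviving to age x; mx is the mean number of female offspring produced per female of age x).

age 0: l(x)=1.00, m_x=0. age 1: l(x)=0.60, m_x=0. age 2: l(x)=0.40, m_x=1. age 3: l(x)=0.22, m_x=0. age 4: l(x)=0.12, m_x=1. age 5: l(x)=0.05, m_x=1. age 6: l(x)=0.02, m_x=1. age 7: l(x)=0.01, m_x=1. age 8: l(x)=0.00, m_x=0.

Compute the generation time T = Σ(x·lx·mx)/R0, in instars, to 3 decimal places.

lx·mx: 0, 0, 0.4, 0, 0.12, 0.05, 0.02, 0.01, 0 → R0 = 0.6
x·lx·mx: 0, 0, 0.8, 0, 0.48, 0.25, 0.12, 0.07, 0 → Σ = 1.72
T = 1.72 / 0.6 = 2.866667… → 2.867

2.867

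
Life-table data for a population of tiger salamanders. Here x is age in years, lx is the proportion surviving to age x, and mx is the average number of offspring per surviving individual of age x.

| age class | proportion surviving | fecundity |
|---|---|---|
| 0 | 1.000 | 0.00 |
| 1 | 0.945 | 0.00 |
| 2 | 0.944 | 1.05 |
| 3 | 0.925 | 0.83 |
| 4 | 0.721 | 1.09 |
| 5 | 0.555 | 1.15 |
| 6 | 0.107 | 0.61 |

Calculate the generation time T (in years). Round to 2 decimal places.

lx·mx: 0, 0, 0.9912, 0.76775, 0.78589, 0.63825, 0.06527 → R0 = 3.24836
x·lx·mx: 0, 0, 1.9824, 2.30325, 3.14356, 3.19125, 0.39162 → Σ = 11.01208
T = 11.01208 / 3.24836 = 3.390043… → 3.39

3.39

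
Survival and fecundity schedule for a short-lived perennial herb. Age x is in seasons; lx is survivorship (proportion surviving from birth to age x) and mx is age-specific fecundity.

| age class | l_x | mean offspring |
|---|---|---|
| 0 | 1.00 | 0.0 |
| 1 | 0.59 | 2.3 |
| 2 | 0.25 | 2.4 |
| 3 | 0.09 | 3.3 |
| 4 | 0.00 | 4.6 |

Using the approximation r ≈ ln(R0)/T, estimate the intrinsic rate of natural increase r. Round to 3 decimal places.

R0 = Σ lx·mx = 0 + 1.357 + 0.6 + 0.297 + 0 = 2.254
Σ x·lx·mx = 3.448; T = 3.448/2.254 = 1.52972…
r ≈ ln(R0)/T = ln(2.254)/1.52972… = 0.53128… → 0.531

0.531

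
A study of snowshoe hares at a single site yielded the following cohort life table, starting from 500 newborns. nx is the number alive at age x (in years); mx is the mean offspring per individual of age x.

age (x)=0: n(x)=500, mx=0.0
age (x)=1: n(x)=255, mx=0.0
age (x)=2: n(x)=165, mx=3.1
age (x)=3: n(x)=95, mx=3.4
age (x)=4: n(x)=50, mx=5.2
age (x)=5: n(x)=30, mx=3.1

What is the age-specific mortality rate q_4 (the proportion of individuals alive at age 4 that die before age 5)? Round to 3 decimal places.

0.400

lx = nx/n0 = nx/500: 1, 0.51, 0.33, 0.19, 0.1, 0.06
q_4 = (l_4 − l_5) / l_4 = (0.1 − 0.06) / 0.1
     = 0.04 / 0.1 = 0.4 → 0.400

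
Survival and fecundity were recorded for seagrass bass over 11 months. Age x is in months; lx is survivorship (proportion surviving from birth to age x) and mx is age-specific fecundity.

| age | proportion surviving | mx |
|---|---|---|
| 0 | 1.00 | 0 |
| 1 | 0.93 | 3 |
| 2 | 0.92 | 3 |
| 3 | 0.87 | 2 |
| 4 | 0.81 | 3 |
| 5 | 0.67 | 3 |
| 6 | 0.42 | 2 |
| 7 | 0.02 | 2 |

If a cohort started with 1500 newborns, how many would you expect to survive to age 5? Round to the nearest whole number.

1005

Expected survivors = N0 · l_5 = 1500 × 0.67 = 1005 → 1005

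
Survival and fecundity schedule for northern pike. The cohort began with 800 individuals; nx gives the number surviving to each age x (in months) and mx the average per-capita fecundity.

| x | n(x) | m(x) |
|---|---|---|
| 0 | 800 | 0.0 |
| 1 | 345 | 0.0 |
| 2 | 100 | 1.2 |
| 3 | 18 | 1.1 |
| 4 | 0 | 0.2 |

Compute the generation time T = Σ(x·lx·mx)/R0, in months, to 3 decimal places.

2.142

lx = nx/n0 = nx/800: 1, 0.43125, 0.125, 0.0225, 0
lx·mx: 0, 0, 0.15, 0.02475, 0 → R0 = 0.17475
x·lx·mx: 0, 0, 0.3, 0.07425, 0 → Σ = 0.37425
T = 0.37425 / 0.17475 = 2.141631… → 2.142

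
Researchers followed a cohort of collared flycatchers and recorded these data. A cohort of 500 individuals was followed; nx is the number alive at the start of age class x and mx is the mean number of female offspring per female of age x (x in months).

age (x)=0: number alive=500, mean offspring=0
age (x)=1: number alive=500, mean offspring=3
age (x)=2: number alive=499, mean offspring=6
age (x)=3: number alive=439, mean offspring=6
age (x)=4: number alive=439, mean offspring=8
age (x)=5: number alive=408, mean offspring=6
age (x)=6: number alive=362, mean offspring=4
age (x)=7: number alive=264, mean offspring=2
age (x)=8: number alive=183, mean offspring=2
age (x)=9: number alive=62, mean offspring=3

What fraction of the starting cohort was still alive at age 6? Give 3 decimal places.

l_6 = n_6/n_0 = 362/500 = 0.724 → 0.724

0.724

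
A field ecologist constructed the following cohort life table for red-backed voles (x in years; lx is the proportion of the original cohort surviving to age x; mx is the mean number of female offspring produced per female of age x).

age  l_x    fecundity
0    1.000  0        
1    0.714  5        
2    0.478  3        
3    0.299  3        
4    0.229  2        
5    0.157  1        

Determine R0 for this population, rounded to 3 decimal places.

6.516

lx·mx by age: 0, 3.57, 1.434, 0.897, 0.458, 0.157
R0 = Σ lx·mx = 6.516 → 6.516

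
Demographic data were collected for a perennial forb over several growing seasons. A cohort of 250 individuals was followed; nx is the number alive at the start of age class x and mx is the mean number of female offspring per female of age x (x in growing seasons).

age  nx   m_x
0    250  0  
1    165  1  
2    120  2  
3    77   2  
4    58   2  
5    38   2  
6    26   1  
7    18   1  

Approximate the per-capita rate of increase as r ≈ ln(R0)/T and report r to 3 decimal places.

0.412

lx = nx/n0 = nx/250: 1, 0.66, 0.48, 0.308, 0.232, 0.152, 0.104, 0.072
R0 = Σ lx·mx = 0 + 0.66 + 0.96 + 0.616 + 0.464 + 0.304 + 0.104 + 0.072 = 3.18
Σ x·lx·mx = 8.932; T = 8.932/3.18 = 2.80881…
r ≈ ln(R0)/T = ln(3.18)/2.80881… = 0.41188… → 0.412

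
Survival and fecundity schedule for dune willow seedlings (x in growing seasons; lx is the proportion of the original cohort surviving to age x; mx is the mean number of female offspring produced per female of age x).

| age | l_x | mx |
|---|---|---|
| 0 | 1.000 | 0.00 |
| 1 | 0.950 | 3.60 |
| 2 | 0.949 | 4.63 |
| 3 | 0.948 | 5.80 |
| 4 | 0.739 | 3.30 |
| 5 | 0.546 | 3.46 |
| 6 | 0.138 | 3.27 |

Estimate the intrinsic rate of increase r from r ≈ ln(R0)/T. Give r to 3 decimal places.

R0 = Σ lx·mx = 0 + 3.42 + 4.39387 + 5.4984 + 2.4387 + 1.88916 + 0.45126 = 18.09139
Σ x·lx·mx = 50.6111; T = 50.6111/18.09139 = 2.79752…
r ≈ ln(R0)/T = ln(18.09139)/2.79752… = 1.035… → 1.035

1.035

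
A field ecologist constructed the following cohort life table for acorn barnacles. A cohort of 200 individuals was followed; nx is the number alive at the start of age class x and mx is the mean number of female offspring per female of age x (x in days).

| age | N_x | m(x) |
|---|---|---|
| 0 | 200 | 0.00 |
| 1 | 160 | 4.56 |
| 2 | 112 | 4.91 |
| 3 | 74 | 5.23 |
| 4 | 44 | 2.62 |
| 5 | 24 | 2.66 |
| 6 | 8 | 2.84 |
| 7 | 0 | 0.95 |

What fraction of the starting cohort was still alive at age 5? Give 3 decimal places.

l_5 = n_5/n_0 = 24/200 = 0.12 → 0.120

0.120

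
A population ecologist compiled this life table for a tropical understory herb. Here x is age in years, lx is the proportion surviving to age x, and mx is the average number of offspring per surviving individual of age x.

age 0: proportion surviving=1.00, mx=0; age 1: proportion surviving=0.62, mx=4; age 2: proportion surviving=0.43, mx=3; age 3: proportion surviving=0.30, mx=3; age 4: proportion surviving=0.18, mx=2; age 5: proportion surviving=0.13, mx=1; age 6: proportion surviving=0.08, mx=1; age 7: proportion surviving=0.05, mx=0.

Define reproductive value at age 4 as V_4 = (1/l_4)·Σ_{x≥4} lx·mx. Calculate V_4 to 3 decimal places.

lx·mx for x ≥ 4: 0.36, 0.13, 0.08, 0 → sum = 0.57
V_4 = 0.57 / l_4 = 0.57 / 0.18 = 3.166667… → 3.167

3.167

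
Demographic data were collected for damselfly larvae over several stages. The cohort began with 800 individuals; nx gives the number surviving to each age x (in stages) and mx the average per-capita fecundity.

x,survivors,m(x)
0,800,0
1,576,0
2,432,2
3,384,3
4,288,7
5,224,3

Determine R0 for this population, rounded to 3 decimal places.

5.880

lx = nx/n0 = nx/800: 1, 0.72, 0.54, 0.48, 0.36, 0.28
lx·mx by age: 0, 0, 1.08, 1.44, 2.52, 0.84
R0 = Σ lx·mx = 5.88 → 5.880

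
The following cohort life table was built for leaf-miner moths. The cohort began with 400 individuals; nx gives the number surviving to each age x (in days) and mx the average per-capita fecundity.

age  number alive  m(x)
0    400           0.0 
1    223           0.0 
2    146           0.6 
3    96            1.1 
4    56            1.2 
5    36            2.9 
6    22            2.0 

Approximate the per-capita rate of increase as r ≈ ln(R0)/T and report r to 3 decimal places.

lx = nx/n0 = nx/400: 1, 0.5575, 0.365, 0.24, 0.14, 0.09, 0.055
R0 = Σ lx·mx = 0 + 0 + 0.219 + 0.264 + 0.168 + 0.261 + 0.11 = 1.022
Σ x·lx·mx = 3.867; T = 3.867/1.022 = 3.78376…
r ≈ ln(R0)/T = ln(1.022)/3.78376… = 0.00575… → 0.006

0.006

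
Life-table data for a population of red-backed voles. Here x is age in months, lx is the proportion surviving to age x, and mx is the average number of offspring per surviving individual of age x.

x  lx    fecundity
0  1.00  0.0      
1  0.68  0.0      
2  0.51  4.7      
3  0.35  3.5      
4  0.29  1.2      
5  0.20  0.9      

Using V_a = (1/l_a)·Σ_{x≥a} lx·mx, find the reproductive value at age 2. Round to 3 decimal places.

lx·mx for x ≥ 2: 2.397, 1.225, 0.348, 0.18 → sum = 4.15
V_2 = 4.15 / l_2 = 4.15 / 0.51 = 8.137255… → 8.137

8.137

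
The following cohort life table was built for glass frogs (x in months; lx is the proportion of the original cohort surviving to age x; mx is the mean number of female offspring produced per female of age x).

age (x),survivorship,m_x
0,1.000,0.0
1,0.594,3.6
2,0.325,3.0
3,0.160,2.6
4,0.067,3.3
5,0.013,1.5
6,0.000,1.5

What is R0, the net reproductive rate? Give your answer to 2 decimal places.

3.77

lx·mx by age: 0, 2.1384, 0.975, 0.416, 0.2211, 0.0195, 0
R0 = Σ lx·mx = 3.77 → 3.77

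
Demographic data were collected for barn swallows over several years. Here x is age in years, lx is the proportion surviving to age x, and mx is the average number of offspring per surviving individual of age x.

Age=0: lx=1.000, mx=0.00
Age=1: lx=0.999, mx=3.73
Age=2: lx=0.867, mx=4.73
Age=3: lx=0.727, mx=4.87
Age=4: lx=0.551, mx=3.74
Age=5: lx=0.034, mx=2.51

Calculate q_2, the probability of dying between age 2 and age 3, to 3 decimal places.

0.161

q_2 = (l_2 − l_3) / l_2 = (0.867 − 0.727) / 0.867
     = 0.14 / 0.867 = 0.161476… → 0.161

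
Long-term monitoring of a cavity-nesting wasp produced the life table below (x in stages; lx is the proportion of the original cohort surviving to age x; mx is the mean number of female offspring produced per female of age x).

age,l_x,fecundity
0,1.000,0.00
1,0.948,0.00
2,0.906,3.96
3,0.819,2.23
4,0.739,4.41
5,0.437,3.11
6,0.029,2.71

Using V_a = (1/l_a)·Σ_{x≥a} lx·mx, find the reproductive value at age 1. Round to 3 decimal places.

10.665

lx·mx for x ≥ 1: 0, 3.58776, 1.82637, 3.25899, 1.35907, 0.07859 → sum = 10.11078
V_1 = 10.11078 / l_1 = 10.11078 / 0.948 = 10.66538… → 10.665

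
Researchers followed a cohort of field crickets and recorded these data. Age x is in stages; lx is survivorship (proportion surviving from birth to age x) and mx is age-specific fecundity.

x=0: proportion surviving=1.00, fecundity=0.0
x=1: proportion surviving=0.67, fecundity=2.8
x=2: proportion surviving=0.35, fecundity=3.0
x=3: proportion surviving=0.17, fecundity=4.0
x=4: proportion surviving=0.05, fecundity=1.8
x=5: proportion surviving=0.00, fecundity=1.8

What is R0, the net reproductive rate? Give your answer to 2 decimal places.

3.70

lx·mx by age: 0, 1.876, 1.05, 0.68, 0.09, 0
R0 = Σ lx·mx = 3.696 → 3.70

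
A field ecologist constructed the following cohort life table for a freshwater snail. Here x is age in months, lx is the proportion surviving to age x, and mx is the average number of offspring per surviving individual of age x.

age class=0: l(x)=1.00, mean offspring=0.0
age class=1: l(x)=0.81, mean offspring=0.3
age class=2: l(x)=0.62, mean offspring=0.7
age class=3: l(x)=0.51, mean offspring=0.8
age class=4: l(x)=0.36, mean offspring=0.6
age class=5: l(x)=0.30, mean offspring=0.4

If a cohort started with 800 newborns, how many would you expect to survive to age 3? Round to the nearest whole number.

408

Expected survivors = N0 · l_3 = 800 × 0.51 = 408 → 408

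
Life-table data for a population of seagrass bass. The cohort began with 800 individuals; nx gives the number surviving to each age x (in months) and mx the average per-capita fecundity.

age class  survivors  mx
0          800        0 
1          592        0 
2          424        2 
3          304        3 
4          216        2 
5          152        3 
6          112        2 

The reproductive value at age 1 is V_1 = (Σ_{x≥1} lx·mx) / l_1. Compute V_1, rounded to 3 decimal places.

lx = nx/n0 = nx/800: 1, 0.74, 0.53, 0.38, 0.27, 0.19, 0.14
lx·mx for x ≥ 1: 0, 1.06, 1.14, 0.54, 0.57, 0.28 → sum = 3.59
V_1 = 3.59 / l_1 = 3.59 / 0.74 = 4.851351… → 4.851

4.851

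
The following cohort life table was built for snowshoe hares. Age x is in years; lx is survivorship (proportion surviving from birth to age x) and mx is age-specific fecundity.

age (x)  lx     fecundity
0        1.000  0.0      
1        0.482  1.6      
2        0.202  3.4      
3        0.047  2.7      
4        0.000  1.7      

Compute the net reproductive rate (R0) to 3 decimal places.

1.585

lx·mx by age: 0, 0.7712, 0.6868, 0.1269, 0
R0 = Σ lx·mx = 1.5849 → 1.585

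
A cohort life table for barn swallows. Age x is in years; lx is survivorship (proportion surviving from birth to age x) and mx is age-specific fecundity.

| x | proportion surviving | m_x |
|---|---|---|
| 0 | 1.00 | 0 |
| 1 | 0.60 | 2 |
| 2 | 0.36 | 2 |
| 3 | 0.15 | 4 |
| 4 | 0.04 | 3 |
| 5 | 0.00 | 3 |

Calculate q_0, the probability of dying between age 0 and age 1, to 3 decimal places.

0.400

q_0 = (l_0 − l_1) / l_0 = (1 − 0.6) / 1
     = 0.4 / 1 = 0.4 → 0.400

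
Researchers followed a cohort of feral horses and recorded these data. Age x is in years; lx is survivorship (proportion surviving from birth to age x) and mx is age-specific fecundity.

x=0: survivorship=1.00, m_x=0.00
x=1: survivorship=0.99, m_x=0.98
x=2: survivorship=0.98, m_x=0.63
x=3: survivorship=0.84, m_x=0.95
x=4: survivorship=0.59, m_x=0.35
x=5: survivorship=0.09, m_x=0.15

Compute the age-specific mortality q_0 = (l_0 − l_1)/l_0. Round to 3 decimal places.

q_0 = (l_0 − l_1) / l_0 = (1 − 0.99) / 1
     = 0.01 / 1 = 0.01 → 0.010

0.010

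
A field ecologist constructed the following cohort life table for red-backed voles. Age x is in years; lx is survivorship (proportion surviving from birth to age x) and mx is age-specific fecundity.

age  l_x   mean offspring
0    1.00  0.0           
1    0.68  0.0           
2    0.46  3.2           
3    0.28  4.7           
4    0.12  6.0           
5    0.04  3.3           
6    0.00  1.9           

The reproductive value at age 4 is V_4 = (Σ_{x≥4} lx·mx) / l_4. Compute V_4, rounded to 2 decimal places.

lx·mx for x ≥ 4: 0.72, 0.132, 0 → sum = 0.852
V_4 = 0.852 / l_4 = 0.852 / 0.12 = 7.1 → 7.10

7.10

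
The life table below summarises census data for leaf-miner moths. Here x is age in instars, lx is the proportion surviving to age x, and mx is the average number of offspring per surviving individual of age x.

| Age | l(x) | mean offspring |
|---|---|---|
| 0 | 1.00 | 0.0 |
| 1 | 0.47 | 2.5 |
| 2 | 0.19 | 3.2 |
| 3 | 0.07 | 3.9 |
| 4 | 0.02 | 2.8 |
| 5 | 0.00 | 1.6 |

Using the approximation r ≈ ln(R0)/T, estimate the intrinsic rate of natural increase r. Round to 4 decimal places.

0.4598

R0 = Σ lx·mx = 0 + 1.175 + 0.608 + 0.273 + 0.056 + 0 = 2.112
Σ x·lx·mx = 3.434; T = 3.434/2.112 = 1.62595…
r ≈ ln(R0)/T = ln(2.112)/1.62595… = 0.459815… → 0.4598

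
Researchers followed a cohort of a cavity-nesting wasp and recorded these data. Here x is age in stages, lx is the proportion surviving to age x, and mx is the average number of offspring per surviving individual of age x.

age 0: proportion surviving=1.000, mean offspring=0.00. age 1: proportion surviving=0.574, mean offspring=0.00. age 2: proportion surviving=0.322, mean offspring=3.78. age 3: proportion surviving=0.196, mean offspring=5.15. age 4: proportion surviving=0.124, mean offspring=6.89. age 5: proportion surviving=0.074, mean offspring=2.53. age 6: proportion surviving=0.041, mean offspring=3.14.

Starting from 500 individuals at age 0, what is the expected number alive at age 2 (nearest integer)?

161

Expected survivors = N0 · l_2 = 500 × 0.322 = 161 → 161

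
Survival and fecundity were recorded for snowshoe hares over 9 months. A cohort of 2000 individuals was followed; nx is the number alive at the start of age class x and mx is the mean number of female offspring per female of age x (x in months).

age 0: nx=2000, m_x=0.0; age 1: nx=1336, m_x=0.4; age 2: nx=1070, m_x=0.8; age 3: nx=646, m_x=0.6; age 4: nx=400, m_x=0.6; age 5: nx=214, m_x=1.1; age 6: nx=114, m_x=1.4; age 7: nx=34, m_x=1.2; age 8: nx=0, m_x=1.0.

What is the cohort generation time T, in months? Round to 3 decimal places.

lx = nx/n0 = nx/2000: 1, 0.668, 0.535, 0.323, 0.2, 0.107, 0.057, 0.017, 0
lx·mx: 0, 0.2672, 0.428, 0.1938, 0.12, 0.1177, 0.0798, 0.0204, 0 → R0 = 1.2269
x·lx·mx: 0, 0.2672, 0.856, 0.5814, 0.48, 0.5885, 0.4788, 0.1428, 0 → Σ = 3.3947
T = 3.3947 / 1.2269 = 2.766892… → 2.767

2.767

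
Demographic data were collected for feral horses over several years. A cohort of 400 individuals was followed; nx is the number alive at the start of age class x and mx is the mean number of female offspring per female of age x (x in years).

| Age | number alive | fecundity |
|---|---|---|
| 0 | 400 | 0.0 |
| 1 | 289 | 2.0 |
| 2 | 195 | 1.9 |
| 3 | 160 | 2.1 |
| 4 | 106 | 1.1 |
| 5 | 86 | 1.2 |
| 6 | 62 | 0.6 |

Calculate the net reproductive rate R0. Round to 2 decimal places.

lx = nx/n0 = nx/400: 1, 0.7225, 0.4875, 0.4, 0.265, 0.215, 0.155
lx·mx by age: 0, 1.445, 0.92625, 0.84, 0.2915, 0.258, 0.093
R0 = Σ lx·mx = 3.85375 → 3.85

3.85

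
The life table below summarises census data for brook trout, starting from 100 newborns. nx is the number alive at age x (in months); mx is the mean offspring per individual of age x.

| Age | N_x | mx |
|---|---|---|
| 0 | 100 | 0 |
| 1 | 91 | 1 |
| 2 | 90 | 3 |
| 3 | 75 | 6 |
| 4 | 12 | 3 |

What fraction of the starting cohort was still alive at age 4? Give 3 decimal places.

l_4 = n_4/n_0 = 12/100 = 0.12 → 0.120

0.120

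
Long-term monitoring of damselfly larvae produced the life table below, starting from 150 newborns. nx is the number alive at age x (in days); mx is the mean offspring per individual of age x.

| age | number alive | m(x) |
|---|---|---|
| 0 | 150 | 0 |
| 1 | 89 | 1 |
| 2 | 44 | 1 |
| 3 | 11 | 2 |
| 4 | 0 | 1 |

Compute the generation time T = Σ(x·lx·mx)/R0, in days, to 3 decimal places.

1.568

lx = nx/n0 = nx/150: 1, 0.59333…, 0.29333…, 0.07333…, 0
lx·mx: 0, 0.593333…, 0.293333…, 0.146667…, 0 → R0 = 1.033333…
x·lx·mx: 0, 0.593333…, 0.586667…, 0.44…, 0 → Σ = 1.62…
T = 1.62… / 1.033333… = 1.567742… → 1.568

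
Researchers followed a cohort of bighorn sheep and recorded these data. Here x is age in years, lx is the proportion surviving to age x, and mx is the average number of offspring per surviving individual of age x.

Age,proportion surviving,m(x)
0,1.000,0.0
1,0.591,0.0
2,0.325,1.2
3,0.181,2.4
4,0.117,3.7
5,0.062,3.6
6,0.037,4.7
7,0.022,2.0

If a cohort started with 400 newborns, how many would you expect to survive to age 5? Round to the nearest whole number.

25

Expected survivors = N0 · l_5 = 400 × 0.062 = 24.8 → 25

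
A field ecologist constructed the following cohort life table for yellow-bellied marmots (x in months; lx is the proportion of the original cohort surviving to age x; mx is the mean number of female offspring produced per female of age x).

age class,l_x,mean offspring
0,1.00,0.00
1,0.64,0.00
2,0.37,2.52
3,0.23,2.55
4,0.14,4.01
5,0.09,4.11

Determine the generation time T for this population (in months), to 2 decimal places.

3.15

lx·mx: 0, 0, 0.9324, 0.5865, 0.5614, 0.3699 → R0 = 2.4502
x·lx·mx: 0, 0, 1.8648, 1.7595, 2.2456, 1.8495 → Σ = 7.7194
T = 7.7194 / 2.4502 = 3.150518… → 3.15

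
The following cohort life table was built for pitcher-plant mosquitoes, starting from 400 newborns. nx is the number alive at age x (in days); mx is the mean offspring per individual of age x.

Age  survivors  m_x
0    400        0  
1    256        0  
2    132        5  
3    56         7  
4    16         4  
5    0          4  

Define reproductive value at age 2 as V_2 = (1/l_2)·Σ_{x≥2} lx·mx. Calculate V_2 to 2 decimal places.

8.45

lx = nx/n0 = nx/400: 1, 0.64, 0.33, 0.14, 0.04, 0
lx·mx for x ≥ 2: 1.65, 0.98, 0.16, 0 → sum = 2.79
V_2 = 2.79 / l_2 = 2.79 / 0.33 = 8.454545… → 8.45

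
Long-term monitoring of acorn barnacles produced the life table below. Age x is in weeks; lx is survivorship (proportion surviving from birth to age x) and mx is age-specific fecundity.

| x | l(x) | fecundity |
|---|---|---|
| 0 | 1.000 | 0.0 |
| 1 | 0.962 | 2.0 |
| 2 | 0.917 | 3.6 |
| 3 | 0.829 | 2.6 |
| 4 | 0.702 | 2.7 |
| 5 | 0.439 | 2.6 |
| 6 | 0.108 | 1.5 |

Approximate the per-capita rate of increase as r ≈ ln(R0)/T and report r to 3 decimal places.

0.853

R0 = Σ lx·mx = 0 + 1.924 + 3.3012 + 2.1554 + 1.8954 + 1.1414 + 0.162 = 10.5794
Σ x·lx·mx = 29.2532; T = 29.2532/10.5794 = 2.76511…
r ≈ ln(R0)/T = ln(10.5794)/2.76511… = 0.8531… → 0.853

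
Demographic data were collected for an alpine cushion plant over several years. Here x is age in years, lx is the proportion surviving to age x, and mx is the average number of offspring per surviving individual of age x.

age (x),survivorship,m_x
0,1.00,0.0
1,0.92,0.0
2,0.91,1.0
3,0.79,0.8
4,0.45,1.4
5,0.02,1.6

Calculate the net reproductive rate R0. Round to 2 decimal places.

2.20

lx·mx by age: 0, 0, 0.91, 0.632, 0.63, 0.032
R0 = Σ lx·mx = 2.204 → 2.20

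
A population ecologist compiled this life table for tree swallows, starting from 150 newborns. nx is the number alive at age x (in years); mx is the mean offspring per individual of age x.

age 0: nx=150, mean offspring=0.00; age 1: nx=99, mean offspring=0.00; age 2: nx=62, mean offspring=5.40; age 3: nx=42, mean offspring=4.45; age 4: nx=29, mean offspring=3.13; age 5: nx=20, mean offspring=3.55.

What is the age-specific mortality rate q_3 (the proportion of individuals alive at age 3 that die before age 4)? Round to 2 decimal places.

lx = nx/n0 = nx/150: 1, 0.66, 0.41333…, 0.28, 0.19333…, 0.13333…
q_3 = (l_3 − l_4) / l_3 = (0.28 − 0.193333…) / 0.28
     = 0.086667… / 0.28 = 0.309524… → 0.31

0.31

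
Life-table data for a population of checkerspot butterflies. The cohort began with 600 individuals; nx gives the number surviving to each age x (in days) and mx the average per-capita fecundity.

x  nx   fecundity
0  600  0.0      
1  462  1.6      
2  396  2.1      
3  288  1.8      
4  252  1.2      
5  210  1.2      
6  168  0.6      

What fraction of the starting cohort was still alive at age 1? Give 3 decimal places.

l_1 = n_1/n_0 = 462/600 = 0.77 → 0.770

0.770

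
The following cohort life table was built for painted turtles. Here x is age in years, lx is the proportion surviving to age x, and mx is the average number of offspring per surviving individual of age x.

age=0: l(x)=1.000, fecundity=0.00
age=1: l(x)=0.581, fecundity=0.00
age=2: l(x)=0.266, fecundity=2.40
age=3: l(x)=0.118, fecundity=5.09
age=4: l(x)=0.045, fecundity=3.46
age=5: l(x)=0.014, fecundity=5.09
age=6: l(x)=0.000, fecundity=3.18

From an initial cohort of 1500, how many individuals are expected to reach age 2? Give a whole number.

399

Expected survivors = N0 · l_2 = 1500 × 0.266 = 399 → 399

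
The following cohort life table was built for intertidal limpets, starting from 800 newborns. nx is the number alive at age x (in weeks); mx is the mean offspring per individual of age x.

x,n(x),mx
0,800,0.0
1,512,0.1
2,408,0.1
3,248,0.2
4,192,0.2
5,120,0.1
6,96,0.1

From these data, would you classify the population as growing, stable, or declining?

declining

lx = nx/n0 = nx/800: 1, 0.64, 0.51, 0.31, 0.24, 0.15, 0.12
R0 = Σ lx·mx = 0 + 0.064 + 0.051 + 0.062 + 0.048 + 0.015 + 0.012 = 0.252
R0 < 1, so the population is declining.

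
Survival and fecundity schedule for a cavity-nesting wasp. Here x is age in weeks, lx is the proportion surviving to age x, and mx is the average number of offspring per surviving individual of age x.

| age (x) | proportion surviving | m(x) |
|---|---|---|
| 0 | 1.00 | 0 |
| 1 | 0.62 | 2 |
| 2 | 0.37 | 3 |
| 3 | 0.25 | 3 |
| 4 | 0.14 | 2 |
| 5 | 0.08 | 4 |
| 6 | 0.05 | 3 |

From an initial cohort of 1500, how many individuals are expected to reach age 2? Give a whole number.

555

Expected survivors = N0 · l_2 = 1500 × 0.37 = 555 → 555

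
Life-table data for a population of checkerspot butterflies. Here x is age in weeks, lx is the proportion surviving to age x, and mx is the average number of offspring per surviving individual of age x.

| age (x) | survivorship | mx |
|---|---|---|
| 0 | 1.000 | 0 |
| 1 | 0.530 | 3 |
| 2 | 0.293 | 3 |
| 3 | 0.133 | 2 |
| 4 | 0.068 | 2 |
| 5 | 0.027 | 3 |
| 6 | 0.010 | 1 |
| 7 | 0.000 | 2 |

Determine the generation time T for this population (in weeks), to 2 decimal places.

1.74

lx·mx: 0, 1.59, 0.879, 0.266, 0.136, 0.081, 0.01, 0 → R0 = 2.962
x·lx·mx: 0, 1.59, 1.758, 0.798, 0.544, 0.405, 0.06, 0 → Σ = 5.155
T = 5.155 / 2.962 = 1.740378… → 1.74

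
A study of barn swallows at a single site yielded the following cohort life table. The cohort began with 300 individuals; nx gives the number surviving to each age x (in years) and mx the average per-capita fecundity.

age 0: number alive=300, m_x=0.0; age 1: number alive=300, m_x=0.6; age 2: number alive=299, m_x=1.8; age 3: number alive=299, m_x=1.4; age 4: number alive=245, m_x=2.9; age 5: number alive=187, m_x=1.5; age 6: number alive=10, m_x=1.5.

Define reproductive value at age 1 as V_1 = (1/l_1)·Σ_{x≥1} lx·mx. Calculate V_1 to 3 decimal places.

lx = nx/n0 = nx/300: 1, 1, 0.99667…, 0.99667…, 0.81667…, 0.62333…, 0.03333…
lx·mx for x ≥ 1: 0.6, 1.794…, 1.395333…, 2.368333…, 0.935…, 0.05… → sum = 7.142667…
V_1 = 7.142667… / l_1 = 7.142667… / 1 = 7.142667… → 7.143

7.143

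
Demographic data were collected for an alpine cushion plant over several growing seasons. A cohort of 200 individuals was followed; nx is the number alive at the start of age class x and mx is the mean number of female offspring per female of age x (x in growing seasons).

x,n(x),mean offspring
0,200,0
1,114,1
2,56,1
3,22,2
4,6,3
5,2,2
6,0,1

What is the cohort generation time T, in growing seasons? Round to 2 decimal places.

lx = nx/n0 = nx/200: 1, 0.57, 0.28, 0.11, 0.03, 0.01, 0
lx·mx: 0, 0.57, 0.28, 0.22, 0.09, 0.02, 0 → R0 = 1.18
x·lx·mx: 0, 0.57, 0.56, 0.66, 0.36, 0.1, 0 → Σ = 2.25
T = 2.25 / 1.18 = 1.90678… → 1.91

1.91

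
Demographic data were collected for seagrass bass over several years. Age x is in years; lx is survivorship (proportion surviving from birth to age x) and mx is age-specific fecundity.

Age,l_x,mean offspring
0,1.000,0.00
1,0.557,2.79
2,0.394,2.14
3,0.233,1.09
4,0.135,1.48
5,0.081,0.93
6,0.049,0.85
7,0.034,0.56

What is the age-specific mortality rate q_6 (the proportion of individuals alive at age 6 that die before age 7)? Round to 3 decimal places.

q_6 = (l_6 − l_7) / l_6 = (0.049 − 0.034) / 0.049
     = 0.015 / 0.049 = 0.306122… → 0.306

0.306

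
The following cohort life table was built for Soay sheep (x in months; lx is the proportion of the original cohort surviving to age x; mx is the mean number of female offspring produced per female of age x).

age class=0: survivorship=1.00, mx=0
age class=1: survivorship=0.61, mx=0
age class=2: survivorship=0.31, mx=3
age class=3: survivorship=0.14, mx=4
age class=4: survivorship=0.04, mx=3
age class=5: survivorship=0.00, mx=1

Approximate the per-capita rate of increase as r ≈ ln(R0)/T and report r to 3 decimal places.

R0 = Σ lx·mx = 0 + 0 + 0.93 + 0.56 + 0.12 + 0 = 1.61
Σ x·lx·mx = 4.02; T = 4.02/1.61 = 2.49689…
r ≈ ln(R0)/T = ln(1.61)/2.49689… = 0.19073… → 0.191

0.191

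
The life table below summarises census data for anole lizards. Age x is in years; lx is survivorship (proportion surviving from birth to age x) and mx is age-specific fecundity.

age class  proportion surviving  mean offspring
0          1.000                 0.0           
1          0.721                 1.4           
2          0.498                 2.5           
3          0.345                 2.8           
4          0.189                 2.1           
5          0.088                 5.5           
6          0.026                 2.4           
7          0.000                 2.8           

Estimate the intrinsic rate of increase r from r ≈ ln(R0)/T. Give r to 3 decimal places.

R0 = Σ lx·mx = 0 + 1.0094 + 1.245 + 0.966 + 0.3969 + 0.484 + 0.0624 + 0 = 4.1637
Σ x·lx·mx = 10.7794; T = 10.7794/4.1637 = 2.5889…
r ≈ ln(R0)/T = ln(4.1637)/2.5889… = 0.55097… → 0.551

0.551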